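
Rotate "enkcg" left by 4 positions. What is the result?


Input: "enkcg", rotate left by 4
First 4 characters: "enkc"
Remaining characters: "g"
Concatenate remaining + first: "g" + "enkc" = "genkc"

genkc


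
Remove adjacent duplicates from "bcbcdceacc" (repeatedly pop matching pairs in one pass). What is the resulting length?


Input: bcbcdceacc
Stack-based adjacent duplicate removal:
  Read 'b': push. Stack: b
  Read 'c': push. Stack: bc
  Read 'b': push. Stack: bcb
  Read 'c': push. Stack: bcbc
  Read 'd': push. Stack: bcbcd
  Read 'c': push. Stack: bcbcdc
  Read 'e': push. Stack: bcbcdce
  Read 'a': push. Stack: bcbcdcea
  Read 'c': push. Stack: bcbcdceac
  Read 'c': matches stack top 'c' => pop. Stack: bcbcdcea
Final stack: "bcbcdcea" (length 8)

8


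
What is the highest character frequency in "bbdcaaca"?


Input: bbdcaaca
Character counts:
  'a': 3
  'b': 2
  'c': 2
  'd': 1
Maximum frequency: 3

3


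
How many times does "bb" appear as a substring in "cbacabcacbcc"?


Searching for "bb" in "cbacabcacbcc"
Scanning each position:
  Position 0: "cb" => no
  Position 1: "ba" => no
  Position 2: "ac" => no
  Position 3: "ca" => no
  Position 4: "ab" => no
  Position 5: "bc" => no
  Position 6: "ca" => no
  Position 7: "ac" => no
  Position 8: "cb" => no
  Position 9: "bc" => no
  Position 10: "cc" => no
Total occurrences: 0

0


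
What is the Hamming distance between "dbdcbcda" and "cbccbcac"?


Comparing "dbdcbcda" and "cbccbcac" position by position:
  Position 0: 'd' vs 'c' => differ
  Position 1: 'b' vs 'b' => same
  Position 2: 'd' vs 'c' => differ
  Position 3: 'c' vs 'c' => same
  Position 4: 'b' vs 'b' => same
  Position 5: 'c' vs 'c' => same
  Position 6: 'd' vs 'a' => differ
  Position 7: 'a' vs 'c' => differ
Total differences (Hamming distance): 4

4


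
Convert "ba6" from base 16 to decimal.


Input: "ba6" in base 16
Positional expansion:
  Digit 'b' (value 11) x 16^2 = 2816
  Digit 'a' (value 10) x 16^1 = 160
  Digit '6' (value 6) x 16^0 = 6
Sum = 2982

2982


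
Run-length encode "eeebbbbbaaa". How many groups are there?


Input: eeebbbbbaaa
Scanning for consecutive runs:
  Group 1: 'e' x 3 (positions 0-2)
  Group 2: 'b' x 5 (positions 3-7)
  Group 3: 'a' x 3 (positions 8-10)
Total groups: 3

3


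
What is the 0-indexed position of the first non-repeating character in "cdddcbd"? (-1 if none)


Input: cdddcbd
Character frequencies:
  'b': 1
  'c': 2
  'd': 4
Scanning left to right for freq == 1:
  Position 0 ('c'): freq=2, skip
  Position 1 ('d'): freq=4, skip
  Position 2 ('d'): freq=4, skip
  Position 3 ('d'): freq=4, skip
  Position 4 ('c'): freq=2, skip
  Position 5 ('b'): unique! => answer = 5

5


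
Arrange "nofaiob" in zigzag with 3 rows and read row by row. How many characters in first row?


Zigzag "nofaiob" into 3 rows:
Placing characters:
  'n' => row 0
  'o' => row 1
  'f' => row 2
  'a' => row 1
  'i' => row 0
  'o' => row 1
  'b' => row 2
Rows:
  Row 0: "ni"
  Row 1: "oao"
  Row 2: "fb"
First row length: 2

2


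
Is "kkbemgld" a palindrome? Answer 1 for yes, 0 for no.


Input: kkbemgld
Reversed: dlgmebkk
  Compare pos 0 ('k') with pos 7 ('d'): MISMATCH
  Compare pos 1 ('k') with pos 6 ('l'): MISMATCH
  Compare pos 2 ('b') with pos 5 ('g'): MISMATCH
  Compare pos 3 ('e') with pos 4 ('m'): MISMATCH
Result: not a palindrome

0


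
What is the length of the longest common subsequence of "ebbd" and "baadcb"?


LCS of "ebbd" and "baadcb"
DP table:
           b    a    a    d    c    b
      0    0    0    0    0    0    0
  e   0    0    0    0    0    0    0
  b   0    1    1    1    1    1    1
  b   0    1    1    1    1    1    2
  d   0    1    1    1    2    2    2
LCS length = dp[4][6] = 2

2


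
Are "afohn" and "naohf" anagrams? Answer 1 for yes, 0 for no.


Strings: "afohn", "naohf"
Sorted first:  afhno
Sorted second: afhno
Sorted forms match => anagrams

1


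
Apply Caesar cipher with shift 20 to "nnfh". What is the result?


Caesar cipher: shift "nnfh" by 20
  'n' (pos 13) + 20 = pos 7 = 'h'
  'n' (pos 13) + 20 = pos 7 = 'h'
  'f' (pos 5) + 20 = pos 25 = 'z'
  'h' (pos 7) + 20 = pos 1 = 'b'
Result: hhzb

hhzb


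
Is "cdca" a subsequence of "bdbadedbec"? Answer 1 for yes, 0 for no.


Check if "cdca" is a subsequence of "bdbadedbec"
Greedy scan:
  Position 0 ('b'): no match needed
  Position 1 ('d'): no match needed
  Position 2 ('b'): no match needed
  Position 3 ('a'): no match needed
  Position 4 ('d'): no match needed
  Position 5 ('e'): no match needed
  Position 6 ('d'): no match needed
  Position 7 ('b'): no match needed
  Position 8 ('e'): no match needed
  Position 9 ('c'): matches sub[0] = 'c'
Only matched 1/4 characters => not a subsequence

0


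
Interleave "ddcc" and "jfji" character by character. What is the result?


Interleaving "ddcc" and "jfji":
  Position 0: 'd' from first, 'j' from second => "dj"
  Position 1: 'd' from first, 'f' from second => "df"
  Position 2: 'c' from first, 'j' from second => "cj"
  Position 3: 'c' from first, 'i' from second => "ci"
Result: djdfcjci

djdfcjci


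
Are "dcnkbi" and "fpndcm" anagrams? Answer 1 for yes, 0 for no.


Strings: "dcnkbi", "fpndcm"
Sorted first:  bcdikn
Sorted second: cdfmnp
Differ at position 0: 'b' vs 'c' => not anagrams

0


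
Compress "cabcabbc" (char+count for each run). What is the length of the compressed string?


Input: cabcabbc
Runs:
  'c' x 1 => "c1"
  'a' x 1 => "a1"
  'b' x 1 => "b1"
  'c' x 1 => "c1"
  'a' x 1 => "a1"
  'b' x 2 => "b2"
  'c' x 1 => "c1"
Compressed: "c1a1b1c1a1b2c1"
Compressed length: 14

14


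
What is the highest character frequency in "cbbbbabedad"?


Input: cbbbbabedad
Character counts:
  'a': 2
  'b': 5
  'c': 1
  'd': 2
  'e': 1
Maximum frequency: 5

5


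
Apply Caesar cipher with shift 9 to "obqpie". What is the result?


Caesar cipher: shift "obqpie" by 9
  'o' (pos 14) + 9 = pos 23 = 'x'
  'b' (pos 1) + 9 = pos 10 = 'k'
  'q' (pos 16) + 9 = pos 25 = 'z'
  'p' (pos 15) + 9 = pos 24 = 'y'
  'i' (pos 8) + 9 = pos 17 = 'r'
  'e' (pos 4) + 9 = pos 13 = 'n'
Result: xkzyrn

xkzyrn


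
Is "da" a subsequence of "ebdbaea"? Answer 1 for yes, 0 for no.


Check if "da" is a subsequence of "ebdbaea"
Greedy scan:
  Position 0 ('e'): no match needed
  Position 1 ('b'): no match needed
  Position 2 ('d'): matches sub[0] = 'd'
  Position 3 ('b'): no match needed
  Position 4 ('a'): matches sub[1] = 'a'
  Position 5 ('e'): no match needed
  Position 6 ('a'): no match needed
All 2 characters matched => is a subsequence

1


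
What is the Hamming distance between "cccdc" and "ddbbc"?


Comparing "cccdc" and "ddbbc" position by position:
  Position 0: 'c' vs 'd' => differ
  Position 1: 'c' vs 'd' => differ
  Position 2: 'c' vs 'b' => differ
  Position 3: 'd' vs 'b' => differ
  Position 4: 'c' vs 'c' => same
Total differences (Hamming distance): 4

4


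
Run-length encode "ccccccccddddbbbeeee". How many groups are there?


Input: ccccccccddddbbbeeee
Scanning for consecutive runs:
  Group 1: 'c' x 8 (positions 0-7)
  Group 2: 'd' x 4 (positions 8-11)
  Group 3: 'b' x 3 (positions 12-14)
  Group 4: 'e' x 4 (positions 15-18)
Total groups: 4

4


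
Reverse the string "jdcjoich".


Input: jdcjoich
Reading characters right to left:
  Position 7: 'h'
  Position 6: 'c'
  Position 5: 'i'
  Position 4: 'o'
  Position 3: 'j'
  Position 2: 'c'
  Position 1: 'd'
  Position 0: 'j'
Reversed: hciojcdj

hciojcdj


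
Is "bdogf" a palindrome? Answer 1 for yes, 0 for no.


Input: bdogf
Reversed: fgodb
  Compare pos 0 ('b') with pos 4 ('f'): MISMATCH
  Compare pos 1 ('d') with pos 3 ('g'): MISMATCH
Result: not a palindrome

0


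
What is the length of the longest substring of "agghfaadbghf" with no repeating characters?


Input: "agghfaadbghf"
Sliding window (track last position of each char):
  Position 0 ('a'): window [0,0] length 1 -- new best
  Position 1 ('g'): window [0,1] length 2 -- new best
  Position 2 ('g'): repeat (last at 1), move window start to 2
  Position 2 ('g'): window [2,2] length 1
  Position 3 ('h'): window [2,3] length 2
  Position 4 ('f'): window [2,4] length 3 -- new best
  Position 5 ('a'): window [2,5] length 4 -- new best
  Position 6 ('a'): repeat (last at 5), move window start to 6
  Position 6 ('a'): window [6,6] length 1
  Position 7 ('d'): window [6,7] length 2
  Position 8 ('b'): window [6,8] length 3
  Position 9 ('g'): window [6,9] length 4
  Position 10 ('h'): window [6,10] length 5 -- new best
  Position 11 ('f'): window [6,11] length 6 -- new best
Longest substring with no repeats: "adbghf" with length 6

6


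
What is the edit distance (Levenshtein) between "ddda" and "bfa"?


Computing edit distance: "ddda" -> "bfa"
DP table:
           b    f    a
      0    1    2    3
  d   1    1    2    3
  d   2    2    2    3
  d   3    3    3    3
  a   4    4    4    3
Edit distance = dp[4][3] = 3

3


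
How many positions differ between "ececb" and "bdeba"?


Comparing "ececb" and "bdeba" position by position:
  Position 0: 'e' vs 'b' => DIFFER
  Position 1: 'c' vs 'd' => DIFFER
  Position 2: 'e' vs 'e' => same
  Position 3: 'c' vs 'b' => DIFFER
  Position 4: 'b' vs 'a' => DIFFER
Positions that differ: 4

4


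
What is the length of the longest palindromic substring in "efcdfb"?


Input: "efcdfb"
Checking substrings for palindromes:
  No multi-char palindromic substrings found
Longest palindromic substring: "e" with length 1

1


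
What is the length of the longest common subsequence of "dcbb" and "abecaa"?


LCS of "dcbb" and "abecaa"
DP table:
           a    b    e    c    a    a
      0    0    0    0    0    0    0
  d   0    0    0    0    0    0    0
  c   0    0    0    0    1    1    1
  b   0    0    1    1    1    1    1
  b   0    0    1    1    1    1    1
LCS length = dp[4][6] = 1

1


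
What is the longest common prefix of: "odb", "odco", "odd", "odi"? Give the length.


Words: odb, odco, odd, odi
  Position 0: all 'o' => match
  Position 1: all 'd' => match
  Position 2: ('b', 'c', 'd', 'i') => mismatch, stop
LCP = "od" (length 2)

2


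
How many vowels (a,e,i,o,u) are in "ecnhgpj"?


Input: ecnhgpj
Checking each character:
  'e' at position 0: vowel (running total: 1)
  'c' at position 1: consonant
  'n' at position 2: consonant
  'h' at position 3: consonant
  'g' at position 4: consonant
  'p' at position 5: consonant
  'j' at position 6: consonant
Total vowels: 1

1


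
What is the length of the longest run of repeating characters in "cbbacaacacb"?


Input: "cbbacaacacb"
Scanning for longest run:
  Position 1 ('b'): new char, reset run to 1
  Position 2 ('b'): continues run of 'b', length=2
  Position 3 ('a'): new char, reset run to 1
  Position 4 ('c'): new char, reset run to 1
  Position 5 ('a'): new char, reset run to 1
  Position 6 ('a'): continues run of 'a', length=2
  Position 7 ('c'): new char, reset run to 1
  Position 8 ('a'): new char, reset run to 1
  Position 9 ('c'): new char, reset run to 1
  Position 10 ('b'): new char, reset run to 1
Longest run: 'b' with length 2

2


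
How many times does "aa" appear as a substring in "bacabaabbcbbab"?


Searching for "aa" in "bacabaabbcbbab"
Scanning each position:
  Position 0: "ba" => no
  Position 1: "ac" => no
  Position 2: "ca" => no
  Position 3: "ab" => no
  Position 4: "ba" => no
  Position 5: "aa" => MATCH
  Position 6: "ab" => no
  Position 7: "bb" => no
  Position 8: "bc" => no
  Position 9: "cb" => no
  Position 10: "bb" => no
  Position 11: "ba" => no
  Position 12: "ab" => no
Total occurrences: 1

1


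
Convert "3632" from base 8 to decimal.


Input: "3632" in base 8
Positional expansion:
  Digit '3' (value 3) x 8^3 = 1536
  Digit '6' (value 6) x 8^2 = 384
  Digit '3' (value 3) x 8^1 = 24
  Digit '2' (value 2) x 8^0 = 2
Sum = 1946

1946


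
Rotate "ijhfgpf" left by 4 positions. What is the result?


Input: "ijhfgpf", rotate left by 4
First 4 characters: "ijhf"
Remaining characters: "gpf"
Concatenate remaining + first: "gpf" + "ijhf" = "gpfijhf"

gpfijhf


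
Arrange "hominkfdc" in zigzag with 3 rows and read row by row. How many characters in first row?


Zigzag "hominkfdc" into 3 rows:
Placing characters:
  'h' => row 0
  'o' => row 1
  'm' => row 2
  'i' => row 1
  'n' => row 0
  'k' => row 1
  'f' => row 2
  'd' => row 1
  'c' => row 0
Rows:
  Row 0: "hnc"
  Row 1: "oikd"
  Row 2: "mf"
First row length: 3

3


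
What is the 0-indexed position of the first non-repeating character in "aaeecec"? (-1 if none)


Input: aaeecec
Character frequencies:
  'a': 2
  'c': 2
  'e': 3
Scanning left to right for freq == 1:
  Position 0 ('a'): freq=2, skip
  Position 1 ('a'): freq=2, skip
  Position 2 ('e'): freq=3, skip
  Position 3 ('e'): freq=3, skip
  Position 4 ('c'): freq=2, skip
  Position 5 ('e'): freq=3, skip
  Position 6 ('c'): freq=2, skip
  No unique character found => answer = -1

-1


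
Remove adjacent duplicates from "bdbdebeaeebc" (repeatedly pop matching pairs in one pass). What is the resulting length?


Input: bdbdebeaeebc
Stack-based adjacent duplicate removal:
  Read 'b': push. Stack: b
  Read 'd': push. Stack: bd
  Read 'b': push. Stack: bdb
  Read 'd': push. Stack: bdbd
  Read 'e': push. Stack: bdbde
  Read 'b': push. Stack: bdbdeb
  Read 'e': push. Stack: bdbdebe
  Read 'a': push. Stack: bdbdebea
  Read 'e': push. Stack: bdbdebeae
  Read 'e': matches stack top 'e' => pop. Stack: bdbdebea
  Read 'b': push. Stack: bdbdebeab
  Read 'c': push. Stack: bdbdebeabc
Final stack: "bdbdebeabc" (length 10)

10


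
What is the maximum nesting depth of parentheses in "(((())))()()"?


Input: "(((())))()()"
Tracking depth:
  Position 0 '(': depth becomes 1
  Position 1 '(': depth becomes 2
  Position 2 '(': depth becomes 3
  Position 3 '(': depth becomes 4
  Position 4 ')': depth becomes 3
  Position 5 ')': depth becomes 2
  Position 6 ')': depth becomes 1
  Position 7 ')': depth becomes 0
  Position 8 '(': depth becomes 1
  Position 9 ')': depth becomes 0
  Position 10 '(': depth becomes 1
  Position 11 ')': depth becomes 0
Maximum depth reached: 4

4


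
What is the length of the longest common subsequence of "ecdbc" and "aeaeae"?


LCS of "ecdbc" and "aeaeae"
DP table:
           a    e    a    e    a    e
      0    0    0    0    0    0    0
  e   0    0    1    1    1    1    1
  c   0    0    1    1    1    1    1
  d   0    0    1    1    1    1    1
  b   0    0    1    1    1    1    1
  c   0    0    1    1    1    1    1
LCS length = dp[5][6] = 1

1


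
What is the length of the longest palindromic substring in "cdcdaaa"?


Input: "cdcdaaa"
Checking substrings for palindromes:
  [0:3] "cdc" (len 3) => palindrome
  [1:4] "dcd" (len 3) => palindrome
  [4:7] "aaa" (len 3) => palindrome
  [4:6] "aa" (len 2) => palindrome
  [5:7] "aa" (len 2) => palindrome
Longest palindromic substring: "cdc" with length 3

3


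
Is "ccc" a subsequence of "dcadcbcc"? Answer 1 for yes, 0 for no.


Check if "ccc" is a subsequence of "dcadcbcc"
Greedy scan:
  Position 0 ('d'): no match needed
  Position 1 ('c'): matches sub[0] = 'c'
  Position 2 ('a'): no match needed
  Position 3 ('d'): no match needed
  Position 4 ('c'): matches sub[1] = 'c'
  Position 5 ('b'): no match needed
  Position 6 ('c'): matches sub[2] = 'c'
  Position 7 ('c'): no match needed
All 3 characters matched => is a subsequence

1


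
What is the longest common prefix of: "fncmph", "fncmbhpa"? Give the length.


Words: fncmph, fncmbhpa
  Position 0: all 'f' => match
  Position 1: all 'n' => match
  Position 2: all 'c' => match
  Position 3: all 'm' => match
  Position 4: ('p', 'b') => mismatch, stop
LCP = "fncm" (length 4)

4


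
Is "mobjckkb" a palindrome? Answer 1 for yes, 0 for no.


Input: mobjckkb
Reversed: bkkcjbom
  Compare pos 0 ('m') with pos 7 ('b'): MISMATCH
  Compare pos 1 ('o') with pos 6 ('k'): MISMATCH
  Compare pos 2 ('b') with pos 5 ('k'): MISMATCH
  Compare pos 3 ('j') with pos 4 ('c'): MISMATCH
Result: not a palindrome

0


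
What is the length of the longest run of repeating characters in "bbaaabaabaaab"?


Input: "bbaaabaabaaab"
Scanning for longest run:
  Position 1 ('b'): continues run of 'b', length=2
  Position 2 ('a'): new char, reset run to 1
  Position 3 ('a'): continues run of 'a', length=2
  Position 4 ('a'): continues run of 'a', length=3
  Position 5 ('b'): new char, reset run to 1
  Position 6 ('a'): new char, reset run to 1
  Position 7 ('a'): continues run of 'a', length=2
  Position 8 ('b'): new char, reset run to 1
  Position 9 ('a'): new char, reset run to 1
  Position 10 ('a'): continues run of 'a', length=2
  Position 11 ('a'): continues run of 'a', length=3
  Position 12 ('b'): new char, reset run to 1
Longest run: 'a' with length 3

3


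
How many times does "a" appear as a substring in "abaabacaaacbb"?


Searching for "a" in "abaabacaaacbb"
Scanning each position:
  Position 0: "a" => MATCH
  Position 1: "b" => no
  Position 2: "a" => MATCH
  Position 3: "a" => MATCH
  Position 4: "b" => no
  Position 5: "a" => MATCH
  Position 6: "c" => no
  Position 7: "a" => MATCH
  Position 8: "a" => MATCH
  Position 9: "a" => MATCH
  Position 10: "c" => no
  Position 11: "b" => no
  Position 12: "b" => no
Total occurrences: 7

7


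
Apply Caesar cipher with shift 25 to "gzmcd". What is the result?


Caesar cipher: shift "gzmcd" by 25
  'g' (pos 6) + 25 = pos 5 = 'f'
  'z' (pos 25) + 25 = pos 24 = 'y'
  'm' (pos 12) + 25 = pos 11 = 'l'
  'c' (pos 2) + 25 = pos 1 = 'b'
  'd' (pos 3) + 25 = pos 2 = 'c'
Result: fylbc

fylbc


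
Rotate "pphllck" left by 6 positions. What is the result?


Input: "pphllck", rotate left by 6
First 6 characters: "pphllc"
Remaining characters: "k"
Concatenate remaining + first: "k" + "pphllc" = "kpphllc"

kpphllc


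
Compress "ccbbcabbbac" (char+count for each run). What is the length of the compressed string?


Input: ccbbcabbbac
Runs:
  'c' x 2 => "c2"
  'b' x 2 => "b2"
  'c' x 1 => "c1"
  'a' x 1 => "a1"
  'b' x 3 => "b3"
  'a' x 1 => "a1"
  'c' x 1 => "c1"
Compressed: "c2b2c1a1b3a1c1"
Compressed length: 14

14


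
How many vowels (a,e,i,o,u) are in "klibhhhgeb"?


Input: klibhhhgeb
Checking each character:
  'k' at position 0: consonant
  'l' at position 1: consonant
  'i' at position 2: vowel (running total: 1)
  'b' at position 3: consonant
  'h' at position 4: consonant
  'h' at position 5: consonant
  'h' at position 6: consonant
  'g' at position 7: consonant
  'e' at position 8: vowel (running total: 2)
  'b' at position 9: consonant
Total vowels: 2

2


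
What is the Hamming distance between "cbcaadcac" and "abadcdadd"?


Comparing "cbcaadcac" and "abadcdadd" position by position:
  Position 0: 'c' vs 'a' => differ
  Position 1: 'b' vs 'b' => same
  Position 2: 'c' vs 'a' => differ
  Position 3: 'a' vs 'd' => differ
  Position 4: 'a' vs 'c' => differ
  Position 5: 'd' vs 'd' => same
  Position 6: 'c' vs 'a' => differ
  Position 7: 'a' vs 'd' => differ
  Position 8: 'c' vs 'd' => differ
Total differences (Hamming distance): 7

7


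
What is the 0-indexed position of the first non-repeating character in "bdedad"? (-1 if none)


Input: bdedad
Character frequencies:
  'a': 1
  'b': 1
  'd': 3
  'e': 1
Scanning left to right for freq == 1:
  Position 0 ('b'): unique! => answer = 0

0


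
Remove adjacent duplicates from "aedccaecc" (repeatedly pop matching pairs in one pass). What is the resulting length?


Input: aedccaecc
Stack-based adjacent duplicate removal:
  Read 'a': push. Stack: a
  Read 'e': push. Stack: ae
  Read 'd': push. Stack: aed
  Read 'c': push. Stack: aedc
  Read 'c': matches stack top 'c' => pop. Stack: aed
  Read 'a': push. Stack: aeda
  Read 'e': push. Stack: aedae
  Read 'c': push. Stack: aedaec
  Read 'c': matches stack top 'c' => pop. Stack: aedae
Final stack: "aedae" (length 5)

5


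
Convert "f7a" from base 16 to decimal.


Input: "f7a" in base 16
Positional expansion:
  Digit 'f' (value 15) x 16^2 = 3840
  Digit '7' (value 7) x 16^1 = 112
  Digit 'a' (value 10) x 16^0 = 10
Sum = 3962

3962


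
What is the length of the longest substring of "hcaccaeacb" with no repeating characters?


Input: "hcaccaeacb"
Sliding window (track last position of each char):
  Position 0 ('h'): window [0,0] length 1 -- new best
  Position 1 ('c'): window [0,1] length 2 -- new best
  Position 2 ('a'): window [0,2] length 3 -- new best
  Position 3 ('c'): repeat (last at 1), move window start to 2
  Position 3 ('c'): window [2,3] length 2
  Position 4 ('c'): repeat (last at 3), move window start to 4
  Position 4 ('c'): window [4,4] length 1
  Position 5 ('a'): window [4,5] length 2
  Position 6 ('e'): window [4,6] length 3
  Position 7 ('a'): repeat (last at 5), move window start to 6
  Position 7 ('a'): window [6,7] length 2
  Position 8 ('c'): window [6,8] length 3
  Position 9 ('b'): window [6,9] length 4 -- new best
Longest substring with no repeats: "eacb" with length 4

4


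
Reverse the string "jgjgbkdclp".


Input: jgjgbkdclp
Reading characters right to left:
  Position 9: 'p'
  Position 8: 'l'
  Position 7: 'c'
  Position 6: 'd'
  Position 5: 'k'
  Position 4: 'b'
  Position 3: 'g'
  Position 2: 'j'
  Position 1: 'g'
  Position 0: 'j'
Reversed: plcdkbgjgj

plcdkbgjgj


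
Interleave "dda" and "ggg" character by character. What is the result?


Interleaving "dda" and "ggg":
  Position 0: 'd' from first, 'g' from second => "dg"
  Position 1: 'd' from first, 'g' from second => "dg"
  Position 2: 'a' from first, 'g' from second => "ag"
Result: dgdgag

dgdgag


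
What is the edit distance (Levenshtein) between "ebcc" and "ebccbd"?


Computing edit distance: "ebcc" -> "ebccbd"
DP table:
           e    b    c    c    b    d
      0    1    2    3    4    5    6
  e   1    0    1    2    3    4    5
  b   2    1    0    1    2    3    4
  c   3    2    1    0    1    2    3
  c   4    3    2    1    0    1    2
Edit distance = dp[4][6] = 2

2


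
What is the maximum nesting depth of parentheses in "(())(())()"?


Input: "(())(())()"
Tracking depth:
  Position 0 '(': depth becomes 1
  Position 1 '(': depth becomes 2
  Position 2 ')': depth becomes 1
  Position 3 ')': depth becomes 0
  Position 4 '(': depth becomes 1
  Position 5 '(': depth becomes 2
  Position 6 ')': depth becomes 1
  Position 7 ')': depth becomes 0
  Position 8 '(': depth becomes 1
  Position 9 ')': depth becomes 0
Maximum depth reached: 2

2


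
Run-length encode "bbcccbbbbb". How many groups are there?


Input: bbcccbbbbb
Scanning for consecutive runs:
  Group 1: 'b' x 2 (positions 0-1)
  Group 2: 'c' x 3 (positions 2-4)
  Group 3: 'b' x 5 (positions 5-9)
Total groups: 3

3


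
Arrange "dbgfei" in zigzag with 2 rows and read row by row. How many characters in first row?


Zigzag "dbgfei" into 2 rows:
Placing characters:
  'd' => row 0
  'b' => row 1
  'g' => row 0
  'f' => row 1
  'e' => row 0
  'i' => row 1
Rows:
  Row 0: "dge"
  Row 1: "bfi"
First row length: 3

3


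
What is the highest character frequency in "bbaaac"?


Input: bbaaac
Character counts:
  'a': 3
  'b': 2
  'c': 1
Maximum frequency: 3

3


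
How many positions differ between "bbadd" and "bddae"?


Comparing "bbadd" and "bddae" position by position:
  Position 0: 'b' vs 'b' => same
  Position 1: 'b' vs 'd' => DIFFER
  Position 2: 'a' vs 'd' => DIFFER
  Position 3: 'd' vs 'a' => DIFFER
  Position 4: 'd' vs 'e' => DIFFER
Positions that differ: 4

4


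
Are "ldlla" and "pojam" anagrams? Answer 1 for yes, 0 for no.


Strings: "ldlla", "pojam"
Sorted first:  adlll
Sorted second: ajmop
Differ at position 1: 'd' vs 'j' => not anagrams

0


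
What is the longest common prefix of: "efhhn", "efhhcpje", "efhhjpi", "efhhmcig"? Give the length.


Words: efhhn, efhhcpje, efhhjpi, efhhmcig
  Position 0: all 'e' => match
  Position 1: all 'f' => match
  Position 2: all 'h' => match
  Position 3: all 'h' => match
  Position 4: ('n', 'c', 'j', 'm') => mismatch, stop
LCP = "efhh" (length 4)

4


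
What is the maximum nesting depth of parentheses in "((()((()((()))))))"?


Input: "((()((()((()))))))"
Tracking depth:
  Position 0 '(': depth becomes 1
  Position 1 '(': depth becomes 2
  Position 2 '(': depth becomes 3
  Position 3 ')': depth becomes 2
  Position 4 '(': depth becomes 3
  Position 5 '(': depth becomes 4
  Position 6 '(': depth becomes 5
  Position 7 ')': depth becomes 4
  Position 8 '(': depth becomes 5
  Position 9 '(': depth becomes 6
  Position 10 '(': depth becomes 7
  Position 11 ')': depth becomes 6
  Position 12 ')': depth becomes 5
  Position 13 ')': depth becomes 4
  Position 14 ')': depth becomes 3
  Position 15 ')': depth becomes 2
  Position 16 ')': depth becomes 1
  Position 17 ')': depth becomes 0
Maximum depth reached: 7

7


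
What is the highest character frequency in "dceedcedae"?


Input: dceedcedae
Character counts:
  'a': 1
  'c': 2
  'd': 3
  'e': 4
Maximum frequency: 4

4


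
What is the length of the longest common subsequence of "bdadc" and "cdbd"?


LCS of "bdadc" and "cdbd"
DP table:
           c    d    b    d
      0    0    0    0    0
  b   0    0    0    1    1
  d   0    0    1    1    2
  a   0    0    1    1    2
  d   0    0    1    1    2
  c   0    1    1    1    2
LCS length = dp[5][4] = 2

2


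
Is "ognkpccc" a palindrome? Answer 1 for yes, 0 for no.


Input: ognkpccc
Reversed: cccpkngo
  Compare pos 0 ('o') with pos 7 ('c'): MISMATCH
  Compare pos 1 ('g') with pos 6 ('c'): MISMATCH
  Compare pos 2 ('n') with pos 5 ('c'): MISMATCH
  Compare pos 3 ('k') with pos 4 ('p'): MISMATCH
Result: not a palindrome

0


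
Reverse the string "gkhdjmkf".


Input: gkhdjmkf
Reading characters right to left:
  Position 7: 'f'
  Position 6: 'k'
  Position 5: 'm'
  Position 4: 'j'
  Position 3: 'd'
  Position 2: 'h'
  Position 1: 'k'
  Position 0: 'g'
Reversed: fkmjdhkg

fkmjdhkg


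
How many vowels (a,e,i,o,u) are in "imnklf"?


Input: imnklf
Checking each character:
  'i' at position 0: vowel (running total: 1)
  'm' at position 1: consonant
  'n' at position 2: consonant
  'k' at position 3: consonant
  'l' at position 4: consonant
  'f' at position 5: consonant
Total vowels: 1

1


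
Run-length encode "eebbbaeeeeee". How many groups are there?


Input: eebbbaeeeeee
Scanning for consecutive runs:
  Group 1: 'e' x 2 (positions 0-1)
  Group 2: 'b' x 3 (positions 2-4)
  Group 3: 'a' x 1 (positions 5-5)
  Group 4: 'e' x 6 (positions 6-11)
Total groups: 4

4


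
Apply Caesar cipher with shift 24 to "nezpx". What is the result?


Caesar cipher: shift "nezpx" by 24
  'n' (pos 13) + 24 = pos 11 = 'l'
  'e' (pos 4) + 24 = pos 2 = 'c'
  'z' (pos 25) + 24 = pos 23 = 'x'
  'p' (pos 15) + 24 = pos 13 = 'n'
  'x' (pos 23) + 24 = pos 21 = 'v'
Result: lcxnv

lcxnv


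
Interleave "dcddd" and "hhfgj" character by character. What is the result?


Interleaving "dcddd" and "hhfgj":
  Position 0: 'd' from first, 'h' from second => "dh"
  Position 1: 'c' from first, 'h' from second => "ch"
  Position 2: 'd' from first, 'f' from second => "df"
  Position 3: 'd' from first, 'g' from second => "dg"
  Position 4: 'd' from first, 'j' from second => "dj"
Result: dhchdfdgdj

dhchdfdgdj


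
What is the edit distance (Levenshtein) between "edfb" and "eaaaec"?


Computing edit distance: "edfb" -> "eaaaec"
DP table:
           e    a    a    a    e    c
      0    1    2    3    4    5    6
  e   1    0    1    2    3    4    5
  d   2    1    1    2    3    4    5
  f   3    2    2    2    3    4    5
  b   4    3    3    3    3    4    5
Edit distance = dp[4][6] = 5

5


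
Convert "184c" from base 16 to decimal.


Input: "184c" in base 16
Positional expansion:
  Digit '1' (value 1) x 16^3 = 4096
  Digit '8' (value 8) x 16^2 = 2048
  Digit '4' (value 4) x 16^1 = 64
  Digit 'c' (value 12) x 16^0 = 12
Sum = 6220

6220


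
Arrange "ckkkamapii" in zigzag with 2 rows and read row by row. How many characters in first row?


Zigzag "ckkkamapii" into 2 rows:
Placing characters:
  'c' => row 0
  'k' => row 1
  'k' => row 0
  'k' => row 1
  'a' => row 0
  'm' => row 1
  'a' => row 0
  'p' => row 1
  'i' => row 0
  'i' => row 1
Rows:
  Row 0: "ckaai"
  Row 1: "kkmpi"
First row length: 5

5


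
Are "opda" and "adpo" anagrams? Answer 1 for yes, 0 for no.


Strings: "opda", "adpo"
Sorted first:  adop
Sorted second: adop
Sorted forms match => anagrams

1


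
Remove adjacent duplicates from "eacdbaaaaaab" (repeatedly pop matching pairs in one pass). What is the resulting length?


Input: eacdbaaaaaab
Stack-based adjacent duplicate removal:
  Read 'e': push. Stack: e
  Read 'a': push. Stack: ea
  Read 'c': push. Stack: eac
  Read 'd': push. Stack: eacd
  Read 'b': push. Stack: eacdb
  Read 'a': push. Stack: eacdba
  Read 'a': matches stack top 'a' => pop. Stack: eacdb
  Read 'a': push. Stack: eacdba
  Read 'a': matches stack top 'a' => pop. Stack: eacdb
  Read 'a': push. Stack: eacdba
  Read 'a': matches stack top 'a' => pop. Stack: eacdb
  Read 'b': matches stack top 'b' => pop. Stack: eacd
Final stack: "eacd" (length 4)

4


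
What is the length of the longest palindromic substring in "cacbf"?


Input: "cacbf"
Checking substrings for palindromes:
  [0:3] "cac" (len 3) => palindrome
Longest palindromic substring: "cac" with length 3

3


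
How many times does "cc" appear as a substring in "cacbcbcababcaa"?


Searching for "cc" in "cacbcbcababcaa"
Scanning each position:
  Position 0: "ca" => no
  Position 1: "ac" => no
  Position 2: "cb" => no
  Position 3: "bc" => no
  Position 4: "cb" => no
  Position 5: "bc" => no
  Position 6: "ca" => no
  Position 7: "ab" => no
  Position 8: "ba" => no
  Position 9: "ab" => no
  Position 10: "bc" => no
  Position 11: "ca" => no
  Position 12: "aa" => no
Total occurrences: 0

0


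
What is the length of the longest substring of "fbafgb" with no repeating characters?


Input: "fbafgb"
Sliding window (track last position of each char):
  Position 0 ('f'): window [0,0] length 1 -- new best
  Position 1 ('b'): window [0,1] length 2 -- new best
  Position 2 ('a'): window [0,2] length 3 -- new best
  Position 3 ('f'): repeat (last at 0), move window start to 1
  Position 3 ('f'): window [1,3] length 3
  Position 4 ('g'): window [1,4] length 4 -- new best
  Position 5 ('b'): repeat (last at 1), move window start to 2
  Position 5 ('b'): window [2,5] length 4
Longest substring with no repeats: "bafg" with length 4

4


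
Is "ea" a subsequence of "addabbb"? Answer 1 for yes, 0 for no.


Check if "ea" is a subsequence of "addabbb"
Greedy scan:
  Position 0 ('a'): no match needed
  Position 1 ('d'): no match needed
  Position 2 ('d'): no match needed
  Position 3 ('a'): no match needed
  Position 4 ('b'): no match needed
  Position 5 ('b'): no match needed
  Position 6 ('b'): no match needed
Only matched 0/2 characters => not a subsequence

0


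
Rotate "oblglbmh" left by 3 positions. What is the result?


Input: "oblglbmh", rotate left by 3
First 3 characters: "obl"
Remaining characters: "glbmh"
Concatenate remaining + first: "glbmh" + "obl" = "glbmhobl"

glbmhobl


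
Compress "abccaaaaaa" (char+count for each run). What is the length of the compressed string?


Input: abccaaaaaa
Runs:
  'a' x 1 => "a1"
  'b' x 1 => "b1"
  'c' x 2 => "c2"
  'a' x 6 => "a6"
Compressed: "a1b1c2a6"
Compressed length: 8

8


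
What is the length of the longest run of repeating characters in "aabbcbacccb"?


Input: "aabbcbacccb"
Scanning for longest run:
  Position 1 ('a'): continues run of 'a', length=2
  Position 2 ('b'): new char, reset run to 1
  Position 3 ('b'): continues run of 'b', length=2
  Position 4 ('c'): new char, reset run to 1
  Position 5 ('b'): new char, reset run to 1
  Position 6 ('a'): new char, reset run to 1
  Position 7 ('c'): new char, reset run to 1
  Position 8 ('c'): continues run of 'c', length=2
  Position 9 ('c'): continues run of 'c', length=3
  Position 10 ('b'): new char, reset run to 1
Longest run: 'c' with length 3

3


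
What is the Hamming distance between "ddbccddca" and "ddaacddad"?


Comparing "ddbccddca" and "ddaacddad" position by position:
  Position 0: 'd' vs 'd' => same
  Position 1: 'd' vs 'd' => same
  Position 2: 'b' vs 'a' => differ
  Position 3: 'c' vs 'a' => differ
  Position 4: 'c' vs 'c' => same
  Position 5: 'd' vs 'd' => same
  Position 6: 'd' vs 'd' => same
  Position 7: 'c' vs 'a' => differ
  Position 8: 'a' vs 'd' => differ
Total differences (Hamming distance): 4

4


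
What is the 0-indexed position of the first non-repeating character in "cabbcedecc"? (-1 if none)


Input: cabbcedecc
Character frequencies:
  'a': 1
  'b': 2
  'c': 4
  'd': 1
  'e': 2
Scanning left to right for freq == 1:
  Position 0 ('c'): freq=4, skip
  Position 1 ('a'): unique! => answer = 1

1


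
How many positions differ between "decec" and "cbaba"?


Comparing "decec" and "cbaba" position by position:
  Position 0: 'd' vs 'c' => DIFFER
  Position 1: 'e' vs 'b' => DIFFER
  Position 2: 'c' vs 'a' => DIFFER
  Position 3: 'e' vs 'b' => DIFFER
  Position 4: 'c' vs 'a' => DIFFER
Positions that differ: 5

5


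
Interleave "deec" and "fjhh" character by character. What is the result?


Interleaving "deec" and "fjhh":
  Position 0: 'd' from first, 'f' from second => "df"
  Position 1: 'e' from first, 'j' from second => "ej"
  Position 2: 'e' from first, 'h' from second => "eh"
  Position 3: 'c' from first, 'h' from second => "ch"
Result: dfejehch

dfejehch


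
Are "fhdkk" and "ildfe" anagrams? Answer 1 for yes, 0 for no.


Strings: "fhdkk", "ildfe"
Sorted first:  dfhkk
Sorted second: defil
Differ at position 1: 'f' vs 'e' => not anagrams

0


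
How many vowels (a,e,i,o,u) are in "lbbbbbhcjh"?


Input: lbbbbbhcjh
Checking each character:
  'l' at position 0: consonant
  'b' at position 1: consonant
  'b' at position 2: consonant
  'b' at position 3: consonant
  'b' at position 4: consonant
  'b' at position 5: consonant
  'h' at position 6: consonant
  'c' at position 7: consonant
  'j' at position 8: consonant
  'h' at position 9: consonant
Total vowels: 0

0


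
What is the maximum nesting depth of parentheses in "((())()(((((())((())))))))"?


Input: "((())()(((((())((())))))))"
Tracking depth:
  Position 0 '(': depth becomes 1
  Position 1 '(': depth becomes 2
  Position 2 '(': depth becomes 3
  Position 3 ')': depth becomes 2
  Position 4 ')': depth becomes 1
  Position 5 '(': depth becomes 2
  Position 6 ')': depth becomes 1
  Position 7 '(': depth becomes 2
  Position 8 '(': depth becomes 3
  Position 9 '(': depth becomes 4
  Position 10 '(': depth becomes 5
  Position 11 '(': depth becomes 6
  Position 12 '(': depth becomes 7
  Position 13 ')': depth becomes 6
  Position 14 ')': depth becomes 5
  Position 15 '(': depth becomes 6
  Position 16 '(': depth becomes 7
  Position 17 '(': depth becomes 8
  Position 18 ')': depth becomes 7
  Position 19 ')': depth becomes 6
  Position 20 ')': depth becomes 5
  Position 21 ')': depth becomes 4
  Position 22 ')': depth becomes 3
  Position 23 ')': depth becomes 2
  Position 24 ')': depth becomes 1
  Position 25 ')': depth becomes 0
Maximum depth reached: 8

8


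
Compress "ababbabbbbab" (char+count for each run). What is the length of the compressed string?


Input: ababbabbbbab
Runs:
  'a' x 1 => "a1"
  'b' x 1 => "b1"
  'a' x 1 => "a1"
  'b' x 2 => "b2"
  'a' x 1 => "a1"
  'b' x 4 => "b4"
  'a' x 1 => "a1"
  'b' x 1 => "b1"
Compressed: "a1b1a1b2a1b4a1b1"
Compressed length: 16

16


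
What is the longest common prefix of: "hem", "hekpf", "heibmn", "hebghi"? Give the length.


Words: hem, hekpf, heibmn, hebghi
  Position 0: all 'h' => match
  Position 1: all 'e' => match
  Position 2: ('m', 'k', 'i', 'b') => mismatch, stop
LCP = "he" (length 2)

2


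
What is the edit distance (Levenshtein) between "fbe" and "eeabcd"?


Computing edit distance: "fbe" -> "eeabcd"
DP table:
           e    e    a    b    c    d
      0    1    2    3    4    5    6
  f   1    1    2    3    4    5    6
  b   2    2    2    3    3    4    5
  e   3    2    2    3    4    4    5
Edit distance = dp[3][6] = 5

5


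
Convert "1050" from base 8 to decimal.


Input: "1050" in base 8
Positional expansion:
  Digit '1' (value 1) x 8^3 = 512
  Digit '0' (value 0) x 8^2 = 0
  Digit '5' (value 5) x 8^1 = 40
  Digit '0' (value 0) x 8^0 = 0
Sum = 552

552


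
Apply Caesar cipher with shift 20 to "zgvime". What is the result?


Caesar cipher: shift "zgvime" by 20
  'z' (pos 25) + 20 = pos 19 = 't'
  'g' (pos 6) + 20 = pos 0 = 'a'
  'v' (pos 21) + 20 = pos 15 = 'p'
  'i' (pos 8) + 20 = pos 2 = 'c'
  'm' (pos 12) + 20 = pos 6 = 'g'
  'e' (pos 4) + 20 = pos 24 = 'y'
Result: tapcgy

tapcgy


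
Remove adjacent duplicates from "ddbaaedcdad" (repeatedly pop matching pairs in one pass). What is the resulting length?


Input: ddbaaedcdad
Stack-based adjacent duplicate removal:
  Read 'd': push. Stack: d
  Read 'd': matches stack top 'd' => pop. Stack: (empty)
  Read 'b': push. Stack: b
  Read 'a': push. Stack: ba
  Read 'a': matches stack top 'a' => pop. Stack: b
  Read 'e': push. Stack: be
  Read 'd': push. Stack: bed
  Read 'c': push. Stack: bedc
  Read 'd': push. Stack: bedcd
  Read 'a': push. Stack: bedcda
  Read 'd': push. Stack: bedcdad
Final stack: "bedcdad" (length 7)

7


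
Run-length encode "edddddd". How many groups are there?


Input: edddddd
Scanning for consecutive runs:
  Group 1: 'e' x 1 (positions 0-0)
  Group 2: 'd' x 6 (positions 1-6)
Total groups: 2

2


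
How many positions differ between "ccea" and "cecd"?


Comparing "ccea" and "cecd" position by position:
  Position 0: 'c' vs 'c' => same
  Position 1: 'c' vs 'e' => DIFFER
  Position 2: 'e' vs 'c' => DIFFER
  Position 3: 'a' vs 'd' => DIFFER
Positions that differ: 3

3


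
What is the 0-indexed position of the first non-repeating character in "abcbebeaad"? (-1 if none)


Input: abcbebeaad
Character frequencies:
  'a': 3
  'b': 3
  'c': 1
  'd': 1
  'e': 2
Scanning left to right for freq == 1:
  Position 0 ('a'): freq=3, skip
  Position 1 ('b'): freq=3, skip
  Position 2 ('c'): unique! => answer = 2

2


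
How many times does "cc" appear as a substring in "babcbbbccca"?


Searching for "cc" in "babcbbbccca"
Scanning each position:
  Position 0: "ba" => no
  Position 1: "ab" => no
  Position 2: "bc" => no
  Position 3: "cb" => no
  Position 4: "bb" => no
  Position 5: "bb" => no
  Position 6: "bc" => no
  Position 7: "cc" => MATCH
  Position 8: "cc" => MATCH
  Position 9: "ca" => no
Total occurrences: 2

2


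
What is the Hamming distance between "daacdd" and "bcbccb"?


Comparing "daacdd" and "bcbccb" position by position:
  Position 0: 'd' vs 'b' => differ
  Position 1: 'a' vs 'c' => differ
  Position 2: 'a' vs 'b' => differ
  Position 3: 'c' vs 'c' => same
  Position 4: 'd' vs 'c' => differ
  Position 5: 'd' vs 'b' => differ
Total differences (Hamming distance): 5

5


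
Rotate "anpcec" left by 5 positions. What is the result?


Input: "anpcec", rotate left by 5
First 5 characters: "anpce"
Remaining characters: "c"
Concatenate remaining + first: "c" + "anpce" = "canpce"

canpce


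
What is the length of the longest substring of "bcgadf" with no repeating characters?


Input: "bcgadf"
Sliding window (track last position of each char):
  Position 0 ('b'): window [0,0] length 1 -- new best
  Position 1 ('c'): window [0,1] length 2 -- new best
  Position 2 ('g'): window [0,2] length 3 -- new best
  Position 3 ('a'): window [0,3] length 4 -- new best
  Position 4 ('d'): window [0,4] length 5 -- new best
  Position 5 ('f'): window [0,5] length 6 -- new best
Longest substring with no repeats: "bcgadf" with length 6

6


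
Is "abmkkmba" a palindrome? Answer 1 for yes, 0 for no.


Input: abmkkmba
Reversed: abmkkmba
  Compare pos 0 ('a') with pos 7 ('a'): match
  Compare pos 1 ('b') with pos 6 ('b'): match
  Compare pos 2 ('m') with pos 5 ('m'): match
  Compare pos 3 ('k') with pos 4 ('k'): match
Result: palindrome

1
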